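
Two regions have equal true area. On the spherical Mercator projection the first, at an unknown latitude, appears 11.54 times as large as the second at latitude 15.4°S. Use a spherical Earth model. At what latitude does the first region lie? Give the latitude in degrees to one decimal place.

For equal true areas on Mercator, apparent areas scale as sec²φ, so the ratio is cos²φ₂ / cos²φ₁.
cos²φ₂ / cos²φ₁ = 11.54  ⇒  cos φ₁ = cos 15.4° / √11.54 = 0.9641/3.397 = 0.2838.
φ₁ = arccos(0.2838) ≈ 73.5°.

73.5°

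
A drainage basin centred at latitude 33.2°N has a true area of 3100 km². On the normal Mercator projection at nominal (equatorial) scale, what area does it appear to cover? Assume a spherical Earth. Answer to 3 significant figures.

4430 km²

Mercator is conformal, so the point scale is isotropic: h = k = sec φ = 1/cos φ.
Areal scale = k² = sec²φ = 1/cos²(33.2°) = 1/0.8368² = 1.428.
Apparent area = 3100 × 1.428 ≈ 4430 km².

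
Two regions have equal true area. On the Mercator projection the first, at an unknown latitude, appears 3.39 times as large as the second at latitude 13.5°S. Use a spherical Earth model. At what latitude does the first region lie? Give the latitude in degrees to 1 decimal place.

On Mercator, (apparent₁)/(apparent₂) = sec²φ₁ / sec²φ₂ when true areas are equal.
cos²φ₂ / cos²φ₁ = 3.39  ⇒  cos φ₁ = cos 13.5° / √3.39 = 0.9724/1.841 = 0.5281.
φ₁ = arccos(0.5281) ≈ 58.1°.

58.1°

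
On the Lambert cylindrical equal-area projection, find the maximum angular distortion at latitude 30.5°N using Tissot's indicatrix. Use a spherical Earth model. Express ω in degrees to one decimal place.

The Lambert cylindrical equal-area projection is the cylindrical equal-area projection with its standard parallel at the equator (φ₀ = 0). Cylindrical equal-area (φ₀ = 0°): h = cos φ / cos 0° along meridians, k = cos 0° / cos φ along parallels; h·k = 1.
At 30.5°: h = 0.8616, k = 1.161; principal scales a = 1.161, b = 0.8616.
sin(ω/2) = (a − b)/(a + b) = 0.2990/2.022 = 0.1478, so ω = 2 arcsin(0.1478) ≈ 17.0°.

17.0°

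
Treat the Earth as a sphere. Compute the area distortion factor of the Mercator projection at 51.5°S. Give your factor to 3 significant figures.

2.58

For Mercator, h = k = sec φ (a conformal cylindrical projection has a single point scale, 1/cos φ).
Areal scale = k² = sec²φ = 1/cos²(51.5°) = 1/0.6225² = 2.580.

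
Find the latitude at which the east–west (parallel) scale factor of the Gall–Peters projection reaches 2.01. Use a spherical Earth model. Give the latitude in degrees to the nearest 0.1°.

69.4°

The Gall–Peters projection is cylindrical equal-area with φ₀ = 45°. Cylindrical equal-area (φ₀ = 45°): h = cos φ / cos 45° along meridians, k = cos 45° / cos φ along parallels; h·k = 1.
k = cos φ₀ / cos φ = 2.01  ⇒  cos φ = cos 45° / 2.01 = 0.3518.
φ = arccos(0.3518) ≈ 69.4°.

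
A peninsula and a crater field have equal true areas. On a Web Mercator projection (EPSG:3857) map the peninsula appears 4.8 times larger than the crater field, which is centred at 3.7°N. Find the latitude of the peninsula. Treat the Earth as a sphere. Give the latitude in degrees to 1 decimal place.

62.9°

On Mercator, (apparent₁)/(apparent₂) = sec²φ₁ / sec²φ₂ when true areas are equal.
cos²φ₂ / cos²φ₁ = 4.8  ⇒  cos φ₁ = cos 3.7° / √4.8 = 0.9979/2.191 = 0.4555.
φ₁ = arccos(0.4555) ≈ 62.9°.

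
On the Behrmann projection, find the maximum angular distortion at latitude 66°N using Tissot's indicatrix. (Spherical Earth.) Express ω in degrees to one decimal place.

The Behrmann projection is cylindrical equal-area with φ₀ = 30°. Cylindrical equal-area (φ₀ = 30°): h = cos φ / cos 30° along meridians, k = cos 30° / cos φ along parallels; h·k = 1.
At 66°: h = 0.4697, k = 2.129; principal scales a = 2.129, b = 0.4697.
sin(ω/2) = (a − b)/(a + b) = 1.660/2.599 = 0.6386, so ω = 2 arcsin(0.6386) ≈ 79.4°.

79.4°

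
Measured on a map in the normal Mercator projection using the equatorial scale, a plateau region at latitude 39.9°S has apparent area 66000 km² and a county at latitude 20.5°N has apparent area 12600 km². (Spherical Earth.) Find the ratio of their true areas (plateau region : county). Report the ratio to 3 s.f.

3.51

Since Mercator area scale is 1/cos²φ, the true area equals the apparent area multiplied by cos²φ.
True area of plateau region: 66000 × cos²(39.9°) = 66000 × 0.5885 = 38840 km².
True area of county: 12600 × cos²(20.5°) = 12600 × 0.8774 = 11050 km².
Ratio = 38840 / 11050 ≈ 3.51.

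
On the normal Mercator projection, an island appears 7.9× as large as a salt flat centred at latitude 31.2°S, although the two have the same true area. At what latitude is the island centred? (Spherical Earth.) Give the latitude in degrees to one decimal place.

Mercator areal scale is sec²φ, so apparent-area ratio = sec²φ₁ / sec²φ₂ = cos²φ₂ / cos²φ₁.
cos²φ₂ / cos²φ₁ = 7.9  ⇒  cos φ₁ = cos 31.2° / √7.9 = 0.8554/2.811 = 0.3043.
φ₁ = arccos(0.3043) ≈ 72.3°.

72.3°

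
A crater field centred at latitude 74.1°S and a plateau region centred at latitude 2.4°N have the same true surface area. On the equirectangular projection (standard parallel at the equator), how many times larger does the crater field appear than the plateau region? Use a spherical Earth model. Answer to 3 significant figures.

3.65

For the equirectangular projection with φ₀ = 0 (plate carrée), h = 1 along meridians and k = sec φ along parallels.
Areal scale at 74.1°: h·k = 1.000 × 3.650 = 3.650.
Areal scale at 2.4°: h·k = 1.000 × 1.001 = 1.001.
Ratio = 3.650/1.001 ≈ 3.65.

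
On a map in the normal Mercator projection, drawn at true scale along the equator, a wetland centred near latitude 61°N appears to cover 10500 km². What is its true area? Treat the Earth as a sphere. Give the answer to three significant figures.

For Mercator, h = k = sec φ (a conformal cylindrical projection has a single point scale, 1/cos φ).
Areal scale = k² = sec²φ = 1/cos²(61°) = 1/0.4848² = 4.255.
True area = apparent / (areal scale) = 10500 / 4.255 ≈ 2470 km².

2470 km²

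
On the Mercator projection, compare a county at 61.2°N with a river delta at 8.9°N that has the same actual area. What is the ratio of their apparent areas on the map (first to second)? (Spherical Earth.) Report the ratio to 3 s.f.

4.21

Mercator areal scale is sec²φ.
At 61.2°: sec²(61.2°) = 1/0.4818² = 4.309.
At 8.9°: sec²(8.9°) = 1/0.9880² = 1.025.
Ratio = 4.309/1.025 = cos²(8.9°)/cos²(61.2°) ≈ 4.21.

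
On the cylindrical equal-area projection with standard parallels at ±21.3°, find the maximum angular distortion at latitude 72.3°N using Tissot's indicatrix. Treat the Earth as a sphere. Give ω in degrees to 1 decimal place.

A cylindrical equal-area projection with standard parallel φ₀ has meridian scale h = cos φ / cos φ₀ and parallel scale k = cos φ₀ / cos φ (so areas are preserved, h·k = 1).
At 72.3°: h = 0.3263, k = 3.064; principal scales a = 3.064, b = 0.3263.
sin(ω/2) = (a − b)/(a + b) = 2.738/3.391 = 0.8075, so ω = 2 arcsin(0.8075) ≈ 107.7°.

107.7°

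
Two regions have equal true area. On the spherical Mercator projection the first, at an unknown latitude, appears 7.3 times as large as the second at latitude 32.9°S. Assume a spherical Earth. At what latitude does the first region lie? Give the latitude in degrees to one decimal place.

71.9°

Mercator areal scale is sec²φ, so apparent-area ratio = sec²φ₁ / sec²φ₂ = cos²φ₂ / cos²φ₁.
cos²φ₂ / cos²φ₁ = 7.3  ⇒  cos φ₁ = cos 32.9° / √7.3 = 0.8396/2.702 = 0.3108.
φ₁ = arccos(0.3108) ≈ 71.9°.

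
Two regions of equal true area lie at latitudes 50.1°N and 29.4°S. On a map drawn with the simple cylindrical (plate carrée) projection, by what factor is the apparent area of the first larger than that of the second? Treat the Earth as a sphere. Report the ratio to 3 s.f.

Plate carrée maps x = Rλ, y = Rφ. The meridian scale is h = 1 and the parallel scale is k = 1/cos φ = sec φ.
Areal scale at 50.1°: h·k = 1.000 × 1.559 = 1.559.
Areal scale at 29.4°: h·k = 1.000 × 1.148 = 1.148.
Ratio = 1.559/1.148 ≈ 1.36.

1.36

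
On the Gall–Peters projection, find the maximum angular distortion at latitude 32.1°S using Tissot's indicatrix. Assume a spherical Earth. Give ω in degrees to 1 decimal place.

20.6°

Gall–Peters is a cylindrical equal-area projection with standard parallels at ±45°. A cylindrical equal-area projection with standard parallel φ₀ has meridian scale h = cos φ / cos φ₀ and parallel scale k = cos φ₀ / cos φ (so areas are preserved, h·k = 1).
At 32.1°: h = 1.198, k = 0.8347; principal scales a = 1.198, b = 0.8347.
sin(ω/2) = (a − b)/(a + b) = 0.3633/2.033 = 0.1787, so ω = 2 arcsin(0.1787) ≈ 20.6°.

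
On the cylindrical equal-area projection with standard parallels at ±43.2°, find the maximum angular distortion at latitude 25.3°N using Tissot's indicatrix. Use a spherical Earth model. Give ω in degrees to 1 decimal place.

24.5°

For cylindrical equal-area with standard parallel φ₀, h = cos φ / cos φ₀ and k = cos φ₀ / cos φ, so h·k = 1.
At 25.3°: h = 1.240, k = 0.8063; principal scales a = 1.240, b = 0.8063.
sin(ω/2) = (a − b)/(a + b) = 0.4339/2.047 = 0.2120, so ω = 2 arcsin(0.2120) ≈ 24.5°.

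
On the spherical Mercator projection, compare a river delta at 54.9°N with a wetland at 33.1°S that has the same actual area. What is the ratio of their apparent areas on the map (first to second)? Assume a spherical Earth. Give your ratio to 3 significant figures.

2.12

Mercator areal scale is sec²φ.
At 54.9°: sec²(54.9°) = 1/0.5750² = 3.025.
At 33.1°: sec²(33.1°) = 1/0.8377² = 1.425.
Ratio = 3.025/1.425 = cos²(33.1°)/cos²(54.9°) ≈ 2.12.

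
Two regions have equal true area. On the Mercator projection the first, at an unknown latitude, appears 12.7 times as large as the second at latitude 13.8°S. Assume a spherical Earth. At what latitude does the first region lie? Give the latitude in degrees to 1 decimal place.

74.2°

Mercator areal scale is sec²φ, so apparent-area ratio = sec²φ₁ / sec²φ₂ = cos²φ₂ / cos²φ₁.
cos²φ₂ / cos²φ₁ = 12.7  ⇒  cos φ₁ = cos 13.8° / √12.7 = 0.9711/3.564 = 0.2725.
φ₁ = arccos(0.2725) ≈ 74.2°.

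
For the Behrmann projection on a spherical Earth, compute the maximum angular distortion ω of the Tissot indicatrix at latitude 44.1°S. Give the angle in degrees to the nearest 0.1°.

21.3°

Behrmann is a cylindrical equal-area projection with standard parallels at ±30°. A cylindrical equal-area projection with standard parallel φ₀ has meridian scale h = cos φ / cos φ₀ and parallel scale k = cos φ₀ / cos φ (so areas are preserved, h·k = 1).
At 44.1°: h = 0.8292, k = 1.206; principal scales a = 1.206, b = 0.8292.
sin(ω/2) = (a − b)/(a + b) = 0.3767/2.035 = 0.1851, so ω = 2 arcsin(0.1851) ≈ 21.3°.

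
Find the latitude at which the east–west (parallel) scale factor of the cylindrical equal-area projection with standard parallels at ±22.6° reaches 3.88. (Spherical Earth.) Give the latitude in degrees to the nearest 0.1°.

A cylindrical equal-area projection with standard parallel φ₀ has meridian scale h = cos φ / cos φ₀ and parallel scale k = cos φ₀ / cos φ (so areas are preserved, h·k = 1).
k = cos φ₀ / cos φ = 3.88  ⇒  cos φ = cos 22.6° / 3.88 = 0.2379.
φ = arccos(0.2379) ≈ 76.2°.

76.2°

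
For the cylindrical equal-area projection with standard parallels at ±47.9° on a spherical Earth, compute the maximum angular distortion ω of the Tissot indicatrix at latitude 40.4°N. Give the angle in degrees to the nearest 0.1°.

14.6°

Cylindrical equal-area (φ₀ = 47.9°): h = cos φ / cos 47.9° along meridians, k = cos 47.9° / cos φ along parallels; h·k = 1.
At 40.4°: h = 1.136, k = 0.8804; principal scales a = 1.136, b = 0.8804.
sin(ω/2) = (a − b)/(a + b) = 0.2555/2.016 = 0.1267, so ω = 2 arcsin(0.1267) ≈ 14.6°.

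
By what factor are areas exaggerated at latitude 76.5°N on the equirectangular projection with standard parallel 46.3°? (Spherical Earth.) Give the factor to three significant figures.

In the equirectangular projection with standard parallel φ₀ = 46.3° (x = Rλ cos φ₀, y = Rφ), meridians are true-scale (h = 1) and the parallel scale is k = cos φ₀ / cos φ.
Areal scale = h·k = 1 × cos φ₀ / cos φ; at 76.5°, h = 1.000, k = 2.960, so h·k = 2.960.

2.96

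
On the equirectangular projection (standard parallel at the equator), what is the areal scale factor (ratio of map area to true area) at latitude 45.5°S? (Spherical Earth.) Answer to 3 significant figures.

1.43

Plate carrée maps x = Rλ, y = Rφ. The meridian scale is h = 1 and the parallel scale is k = 1/cos φ = sec φ.
Areal scale = h·k = 1 × sec φ; at 45.5°, h = 1.000, k = 1.427, so h·k = 1.427.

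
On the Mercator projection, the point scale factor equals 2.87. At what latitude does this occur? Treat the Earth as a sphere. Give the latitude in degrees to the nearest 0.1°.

Mercator scale is k = sec φ = 1/cos φ.
1/cos φ = 2.87  ⇒  cos φ = 0.3484  ⇒  φ = arccos(0.3484) ≈ 69.6°.

69.6°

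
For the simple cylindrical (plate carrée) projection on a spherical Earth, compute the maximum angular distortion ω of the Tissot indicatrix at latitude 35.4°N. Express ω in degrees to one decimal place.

11.7°

In the plate carrée (x = Rλ, y = Rφ), meridians are true-scale (h = 1) and parallels are stretched by k = sec φ.
At 35.4°: h = 1.000, k = 1.227; principal scales a = 1.227, b = 1.000.
sin(ω/2) = (a − b)/(a + b) = 0.2268/2.227 = 0.1019, so ω = 2 arcsin(0.1019) ≈ 11.7°.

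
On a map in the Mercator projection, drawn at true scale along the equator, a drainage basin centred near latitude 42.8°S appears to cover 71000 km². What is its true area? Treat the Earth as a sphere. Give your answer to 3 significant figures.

Mercator is conformal, so the point scale is isotropic: h = k = sec φ = 1/cos φ.
Areal scale = k² = sec²φ = 1/cos²(42.8°) = 1/0.7337² = 1.857.
True area = apparent / (areal scale) = 71000 / 1.857 ≈ 38200 km².

38200 km²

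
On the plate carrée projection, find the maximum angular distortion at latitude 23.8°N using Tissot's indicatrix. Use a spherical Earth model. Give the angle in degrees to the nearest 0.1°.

Plate carrée maps x = Rλ, y = Rφ. The meridian scale is h = 1 and the parallel scale is k = 1/cos φ = sec φ.
At 23.8°: h = 1.000, k = 1.093; principal scales a = 1.093, b = 1.000.
sin(ω/2) = (a − b)/(a + b) = 0.09294/2.093 = 0.04441, so ω = 2 arcsin(0.04441) ≈ 5.1°.

5.1°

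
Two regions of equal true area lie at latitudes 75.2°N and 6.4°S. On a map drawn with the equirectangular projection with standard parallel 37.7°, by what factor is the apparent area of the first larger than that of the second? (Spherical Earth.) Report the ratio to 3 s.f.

3.89

In the equirectangular projection with standard parallel φ₀ = 37.7° (x = Rλ cos φ₀, y = Rφ), meridians are true-scale (h = 1) and the parallel scale is k = cos φ₀ / cos φ.
Areal scale at 75.2°: h·k = 1.000 × 3.097 = 3.097.
Areal scale at 6.4°: h·k = 1.000 × 0.7962 = 0.7962.
Ratio = 3.097/0.7962 ≈ 3.89.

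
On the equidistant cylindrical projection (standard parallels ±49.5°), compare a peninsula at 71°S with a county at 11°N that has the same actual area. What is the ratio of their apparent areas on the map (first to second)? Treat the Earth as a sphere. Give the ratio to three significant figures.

3.02

In the equirectangular projection with standard parallel φ₀ = 49.5° (x = Rλ cos φ₀, y = Rφ), meridians are true-scale (h = 1) and the parallel scale is k = cos φ₀ / cos φ.
Areal scale at 71°: h·k = 1.000 × 1.995 = 1.995.
Areal scale at 11°: h·k = 1.000 × 0.6616 = 0.6616.
Ratio = 1.995/0.6616 ≈ 3.02.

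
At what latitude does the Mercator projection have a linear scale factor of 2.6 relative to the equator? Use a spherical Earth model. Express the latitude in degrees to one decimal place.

67.4°

Mercator scale is k = sec φ = 1/cos φ.
1/cos φ = 2.6  ⇒  cos φ = 0.3846  ⇒  φ = arccos(0.3846) ≈ 67.4°.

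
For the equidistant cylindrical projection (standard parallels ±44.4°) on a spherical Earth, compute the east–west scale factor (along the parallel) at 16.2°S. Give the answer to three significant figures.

0.744

The equidistant cylindrical projection with φ₀ = 44.4° has h = 1 (meridians true) and k = cos φ₀ / cos φ along parallels.
k = cos 44.4° / cos 16.2° = 0.7145/0.9603 = 0.7440.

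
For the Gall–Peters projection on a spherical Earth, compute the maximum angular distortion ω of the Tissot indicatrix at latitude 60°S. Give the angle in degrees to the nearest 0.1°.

38.9°

The Gall–Peters projection is cylindrical equal-area with φ₀ = 45°. Cylindrical equal-area (φ₀ = 45°): h = cos φ / cos 45° along meridians, k = cos 45° / cos φ along parallels; h·k = 1.
At 60°: h = 0.7071, k = 1.414; principal scales a = 1.414, b = 0.7071.
sin(ω/2) = (a − b)/(a + b) = 0.7071/2.121 = 0.3333, so ω = 2 arcsin(0.3333) ≈ 38.9°.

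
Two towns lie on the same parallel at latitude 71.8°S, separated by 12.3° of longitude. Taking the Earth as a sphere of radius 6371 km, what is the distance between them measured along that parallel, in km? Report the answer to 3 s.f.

427 km

Arc length along a parallel = R cos φ · Δλ (with Δλ in radians).
= 6371 × cos 71.8° × (12.3° × π/180) = 6371 × 0.3123 × 0.2147 ≈ 427 km.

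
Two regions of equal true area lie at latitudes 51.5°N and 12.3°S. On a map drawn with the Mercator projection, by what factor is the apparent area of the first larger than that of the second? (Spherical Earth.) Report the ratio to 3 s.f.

2.46

On Mercator, area is exaggerated by sec²φ = 1/cos²φ.
At 51.5°: sec²(51.5°) = 1/0.6225² = 2.580.
At 12.3°: sec²(12.3°) = 1/0.9770² = 1.048.
Ratio = 2.580/1.048 = cos²(12.3°)/cos²(51.5°) ≈ 2.46.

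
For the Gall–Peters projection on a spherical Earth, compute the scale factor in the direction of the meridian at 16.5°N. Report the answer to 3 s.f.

1.36

The Gall–Peters projection is cylindrical equal-area with φ₀ = 45°. A cylindrical equal-area projection with standard parallel φ₀ has meridian scale h = cos φ / cos φ₀ and parallel scale k = cos φ₀ / cos φ (so areas are preserved, h·k = 1).
h = cos 16.5° / cos 45° = 0.9588/0.7071 = 1.356.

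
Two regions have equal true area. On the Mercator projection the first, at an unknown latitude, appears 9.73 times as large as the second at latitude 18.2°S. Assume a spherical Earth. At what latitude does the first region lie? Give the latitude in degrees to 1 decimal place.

72.3°

On Mercator, (apparent₁)/(apparent₂) = sec²φ₁ / sec²φ₂ when true areas are equal.
cos²φ₂ / cos²φ₁ = 9.73  ⇒  cos φ₁ = cos 18.2° / √9.73 = 0.9500/3.119 = 0.3045.
φ₁ = arccos(0.3045) ≈ 72.3°.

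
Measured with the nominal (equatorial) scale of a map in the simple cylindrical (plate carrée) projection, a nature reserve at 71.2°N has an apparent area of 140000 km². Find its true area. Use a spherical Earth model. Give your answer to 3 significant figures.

45100 km²

Plate carrée maps x = Rλ, y = Rφ. The meridian scale is h = 1 and the parallel scale is k = 1/cos φ = sec φ.
Areal scale = h·k = 1 × sec φ; at 71.2°, h = 1.000, k = 3.103, so h·k = 3.103.
True area = apparent / (areal scale) = 140000 / 3.103 ≈ 45100 km².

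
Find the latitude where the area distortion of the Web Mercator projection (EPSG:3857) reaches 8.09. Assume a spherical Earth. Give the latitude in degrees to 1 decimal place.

69.4°

Mercator areal scale is sec²φ.
sec²φ = 8.09  ⇒  cos²φ = 0.1236  ⇒  cos φ = 0.3516.
φ = arccos(0.3516) ≈ 69.4°.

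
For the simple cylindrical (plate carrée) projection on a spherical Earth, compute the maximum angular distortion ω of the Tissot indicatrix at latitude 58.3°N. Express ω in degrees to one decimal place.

Plate carrée maps x = Rλ, y = Rφ. The meridian scale is h = 1 and the parallel scale is k = 1/cos φ = sec φ.
At 58.3°: h = 1.000, k = 1.903; principal scales a = 1.903, b = 1.000.
sin(ω/2) = (a − b)/(a + b) = 0.9031/2.903 = 0.3111, so ω = 2 arcsin(0.3111) ≈ 36.2°.

36.2°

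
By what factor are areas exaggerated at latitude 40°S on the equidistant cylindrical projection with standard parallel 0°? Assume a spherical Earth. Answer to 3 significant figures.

1.31

In the plate carrée (x = Rλ, y = Rφ), meridians are true-scale (h = 1) and parallels are stretched by k = sec φ.
Areal scale = h·k = 1 × sec φ; at 40°, h = 1.000, k = 1.305, so h·k = 1.305.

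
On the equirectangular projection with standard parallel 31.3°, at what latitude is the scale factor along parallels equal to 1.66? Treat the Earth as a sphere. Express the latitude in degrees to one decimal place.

The equidistant cylindrical projection with φ₀ = 31.3° has h = 1 (meridians true) and k = cos φ₀ / cos φ along parallels.
k = cos φ₀ / cos φ = 1.66  ⇒  cos φ = cos 31.3° / 1.66 = 0.5147.
φ = arccos(0.5147) ≈ 59.0°.

59.0°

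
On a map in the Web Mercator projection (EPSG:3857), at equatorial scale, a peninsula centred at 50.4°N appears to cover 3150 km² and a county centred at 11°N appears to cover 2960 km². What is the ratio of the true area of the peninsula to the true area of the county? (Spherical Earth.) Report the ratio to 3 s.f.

On Mercator the areal scale is sec²φ, so true area = apparent × cos²φ.
True area of peninsula: 3150 × cos²(50.4°) = 3150 × 0.4063 = 1280 km².
True area of county: 2960 × cos²(11°) = 2960 × 0.9636 = 2852 km².
Ratio = 1280 / 2852 ≈ 0.449.

0.449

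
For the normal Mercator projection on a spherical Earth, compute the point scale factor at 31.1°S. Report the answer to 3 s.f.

Mercator is conformal, so the point scale is isotropic: h = k = sec φ = 1/cos φ.
k = 1/cos 31.1° = 1/0.8563 = 1.168.

1.17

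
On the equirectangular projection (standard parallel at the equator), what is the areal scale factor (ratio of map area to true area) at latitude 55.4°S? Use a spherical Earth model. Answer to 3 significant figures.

In the plate carrée (x = Rλ, y = Rφ), meridians are true-scale (h = 1) and parallels are stretched by k = sec φ.
Areal scale = h·k = 1 × sec φ; at 55.4°, h = 1.000, k = 1.761, so h·k = 1.761.

1.76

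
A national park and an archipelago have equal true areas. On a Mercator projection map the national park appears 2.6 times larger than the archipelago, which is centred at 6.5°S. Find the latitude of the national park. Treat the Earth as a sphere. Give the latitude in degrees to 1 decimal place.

52.0°

Mercator areal scale is sec²φ, so apparent-area ratio = sec²φ₁ / sec²φ₂ = cos²φ₂ / cos²φ₁.
cos²φ₂ / cos²φ₁ = 2.6  ⇒  cos φ₁ = cos 6.5° / √2.6 = 0.9936/1.612 = 0.6162.
φ₁ = arccos(0.6162) ≈ 52.0°.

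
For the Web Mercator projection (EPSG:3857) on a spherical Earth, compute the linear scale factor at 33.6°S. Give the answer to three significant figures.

The Mercator projection is conformal; its linear scale factor is the same in every direction and equals sec φ = 1/cos φ.
k = 1/cos 33.6° = 1/0.8329 = 1.201.

1.20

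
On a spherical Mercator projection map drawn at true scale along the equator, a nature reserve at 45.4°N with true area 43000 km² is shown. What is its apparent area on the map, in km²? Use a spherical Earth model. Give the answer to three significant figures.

The Mercator projection is conformal; its linear scale factor is the same in every direction and equals sec φ = 1/cos φ.
Areal scale = k² = sec²φ = 1/cos²(45.4°) = 1/0.7022² = 2.028.
Apparent area = 43000 × 2.028 ≈ 87200 km².

87200 km²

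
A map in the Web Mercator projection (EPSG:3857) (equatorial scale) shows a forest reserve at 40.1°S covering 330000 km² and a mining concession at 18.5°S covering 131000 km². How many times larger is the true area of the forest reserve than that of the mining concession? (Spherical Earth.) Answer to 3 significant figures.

On Mercator the areal scale is sec²φ, so true area = apparent × cos²φ.
True area of forest reserve: 330000 × cos²(40.1°) = 330000 × 0.5851 = 193100 km².
True area of mining concession: 131000 × cos²(18.5°) = 131000 × 0.8993 = 117800 km².
Ratio = 193100 / 117800 ≈ 1.64.

1.64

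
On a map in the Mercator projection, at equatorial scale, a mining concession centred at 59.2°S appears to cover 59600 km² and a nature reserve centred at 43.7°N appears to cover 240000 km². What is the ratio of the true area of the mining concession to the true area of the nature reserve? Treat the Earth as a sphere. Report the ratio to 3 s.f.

0.125

Since Mercator area scale is 1/cos²φ, the true area equals the apparent area multiplied by cos²φ.
True area of mining concession: 59600 × cos²(59.2°) = 59600 × 0.2622 = 15630 km².
True area of nature reserve: 240000 × cos²(43.7°) = 240000 × 0.5227 = 125400 km².
Ratio = 15630 / 125400 ≈ 0.125.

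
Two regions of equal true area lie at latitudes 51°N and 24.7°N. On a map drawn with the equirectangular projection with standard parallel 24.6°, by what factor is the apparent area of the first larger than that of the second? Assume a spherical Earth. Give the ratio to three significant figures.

1.44

In the equirectangular projection with standard parallel φ₀ = 24.6° (x = Rλ cos φ₀, y = Rφ), meridians are true-scale (h = 1) and the parallel scale is k = cos φ₀ / cos φ.
Areal scale at 51°: h·k = 1.000 × 1.445 = 1.445.
Areal scale at 24.7°: h·k = 1.000 × 1.001 = 1.001.
Ratio = 1.445/1.001 ≈ 1.44.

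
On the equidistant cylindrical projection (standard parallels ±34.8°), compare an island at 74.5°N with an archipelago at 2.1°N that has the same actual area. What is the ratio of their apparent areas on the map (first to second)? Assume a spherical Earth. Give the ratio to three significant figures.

With standard parallel φ₀ = 34.8°, the equirectangular projection gives x = Rλ cos φ₀, y = Rφ, so h = 1 and k = cos 34.8° / cos φ.
Areal scale at 74.5°: h·k = 1.000 × 3.073 = 3.073.
Areal scale at 2.1°: h·k = 1.000 × 0.8217 = 0.8217.
Ratio = 3.073/0.8217 ≈ 3.74.

3.74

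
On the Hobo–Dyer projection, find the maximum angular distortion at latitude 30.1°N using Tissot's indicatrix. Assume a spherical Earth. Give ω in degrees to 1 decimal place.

9.9°

The Hobo–Dyer projection is cylindrical equal-area with φ₀ = 37.5°. Cylindrical equal-area (φ₀ = 37.5°): h = cos φ / cos 37.5° along meridians, k = cos 37.5° / cos φ along parallels; h·k = 1.
At 30.1°: h = 1.090, k = 0.9170; principal scales a = 1.090, b = 0.9170.
sin(ω/2) = (a − b)/(a + b) = 0.1735/2.008 = 0.08642, so ω = 2 arcsin(0.08642) ≈ 9.9°.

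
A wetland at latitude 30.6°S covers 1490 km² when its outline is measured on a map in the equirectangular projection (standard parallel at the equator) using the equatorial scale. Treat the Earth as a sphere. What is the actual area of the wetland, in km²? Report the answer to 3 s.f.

1280 km²

In the plate carrée (x = Rλ, y = Rφ), meridians are true-scale (h = 1) and parallels are stretched by k = sec φ.
Areal scale = h·k = 1 × sec φ; at 30.6°, h = 1.000, k = 1.162, so h·k = 1.162.
True area = apparent / (areal scale) = 1490 / 1.162 ≈ 1280 km².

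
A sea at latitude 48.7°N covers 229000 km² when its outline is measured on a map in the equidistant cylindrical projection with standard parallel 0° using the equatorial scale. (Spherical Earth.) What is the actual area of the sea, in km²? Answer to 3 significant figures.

In the plate carrée (x = Rλ, y = Rφ), meridians are true-scale (h = 1) and parallels are stretched by k = sec φ.
Areal scale = h·k = 1 × sec φ; at 48.7°, h = 1.000, k = 1.515, so h·k = 1.515.
True area = apparent / (areal scale) = 229000 / 1.515 ≈ 151000 km².

151000 km²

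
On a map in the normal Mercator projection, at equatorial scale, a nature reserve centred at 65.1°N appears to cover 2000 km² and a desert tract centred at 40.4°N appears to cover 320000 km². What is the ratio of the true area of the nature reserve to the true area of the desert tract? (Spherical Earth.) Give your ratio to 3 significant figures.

Since Mercator area scale is 1/cos²φ, the true area equals the apparent area multiplied by cos²φ.
True area of nature reserve: 2000 × cos²(65.1°) = 2000 × 0.1773 = 354.5 km².
True area of desert tract: 320000 × cos²(40.4°) = 320000 × 0.5799 = 185600 km².
Ratio = 354.5 / 185600 ≈ 0.00191.

0.00191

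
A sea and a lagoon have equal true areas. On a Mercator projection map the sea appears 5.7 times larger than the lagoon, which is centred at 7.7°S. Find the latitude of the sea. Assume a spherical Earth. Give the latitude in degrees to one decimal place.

65.5°

On Mercator, (apparent₁)/(apparent₂) = sec²φ₁ / sec²φ₂ when true areas are equal.
cos²φ₂ / cos²φ₁ = 5.7  ⇒  cos φ₁ = cos 7.7° / √5.7 = 0.9910/2.387 = 0.4151.
φ₁ = arccos(0.4151) ≈ 65.5°.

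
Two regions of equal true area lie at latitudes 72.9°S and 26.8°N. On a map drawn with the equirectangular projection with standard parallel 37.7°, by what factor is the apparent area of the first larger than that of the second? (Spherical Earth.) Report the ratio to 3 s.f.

In the equirectangular projection with standard parallel φ₀ = 37.7° (x = Rλ cos φ₀, y = Rφ), meridians are true-scale (h = 1) and the parallel scale is k = cos φ₀ / cos φ.
Areal scale at 72.9°: h·k = 1.000 × 2.691 = 2.691.
Areal scale at 26.8°: h·k = 1.000 × 0.8864 = 0.8864.
Ratio = 2.691/0.8864 ≈ 3.04.

3.04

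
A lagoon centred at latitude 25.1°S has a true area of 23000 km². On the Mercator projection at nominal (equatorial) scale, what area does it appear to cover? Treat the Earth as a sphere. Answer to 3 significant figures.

28000 km²

The Mercator projection is conformal; its linear scale factor is the same in every direction and equals sec φ = 1/cos φ.
Areal scale = k² = sec²φ = 1/cos²(25.1°) = 1/0.9056² = 1.219.
Apparent area = 23000 × 1.219 ≈ 28000 km².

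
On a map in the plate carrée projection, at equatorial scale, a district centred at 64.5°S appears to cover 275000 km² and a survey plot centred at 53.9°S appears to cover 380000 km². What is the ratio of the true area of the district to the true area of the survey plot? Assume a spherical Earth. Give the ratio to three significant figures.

0.529

On the plate carrée, areal scale = h·k = 1 × sec φ, so true area = apparent × cos φ.
True area of district: 275000 × cos(64.5°) = 275000 × 0.4305 = 118400 km².
True area of survey plot: 380000 × cos(53.9°) = 380000 × 0.5892 = 223900 km².
Ratio = 118400 / 223900 ≈ 0.529.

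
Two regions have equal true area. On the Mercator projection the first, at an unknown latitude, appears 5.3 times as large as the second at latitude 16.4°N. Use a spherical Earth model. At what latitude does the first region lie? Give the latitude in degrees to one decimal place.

65.4°

On Mercator, (apparent₁)/(apparent₂) = sec²φ₁ / sec²φ₂ when true areas are equal.
cos²φ₂ / cos²φ₁ = 5.3  ⇒  cos φ₁ = cos 16.4° / √5.3 = 0.9593/2.302 = 0.4167.
φ₁ = arccos(0.4167) ≈ 65.4°.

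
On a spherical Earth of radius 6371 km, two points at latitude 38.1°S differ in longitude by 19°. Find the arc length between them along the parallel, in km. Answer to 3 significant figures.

1660 km

Arc length along a parallel = R cos φ · Δλ (with Δλ in radians).
= 6371 × cos 38.1° × (19° × π/180) = 6371 × 0.7869 × 0.3316 ≈ 1660 km.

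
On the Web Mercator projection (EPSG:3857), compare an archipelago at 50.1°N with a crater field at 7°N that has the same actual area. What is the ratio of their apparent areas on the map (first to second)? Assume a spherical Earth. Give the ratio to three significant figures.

Mercator is conformal with k = sec φ, so areal scale = k² = sec²φ.
At 50.1°: sec²(50.1°) = 1/0.6414² = 2.430.
At 7°: sec²(7°) = 1/0.9925² = 1.015.
Ratio = 2.430/1.015 = cos²(7°)/cos²(50.1°) ≈ 2.39.

2.39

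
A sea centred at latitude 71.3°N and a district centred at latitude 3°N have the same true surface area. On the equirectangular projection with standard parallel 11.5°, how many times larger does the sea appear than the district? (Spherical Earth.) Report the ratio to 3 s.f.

3.11

In the equirectangular projection with standard parallel φ₀ = 11.5° (x = Rλ cos φ₀, y = Rφ), meridians are true-scale (h = 1) and the parallel scale is k = cos φ₀ / cos φ.
Areal scale at 71.3°: h·k = 1.000 × 3.056 = 3.056.
Areal scale at 3°: h·k = 1.000 × 0.9813 = 0.9813.
Ratio = 3.056/0.9813 ≈ 3.11.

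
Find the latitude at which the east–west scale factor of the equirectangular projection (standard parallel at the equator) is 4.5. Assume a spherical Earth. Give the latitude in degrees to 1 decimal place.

77.2°

Plate carrée: h = 1, k = sec φ along parallels.
sec φ = 4.5  ⇒  cos φ = 0.2222  ⇒  φ ≈ 77.2°.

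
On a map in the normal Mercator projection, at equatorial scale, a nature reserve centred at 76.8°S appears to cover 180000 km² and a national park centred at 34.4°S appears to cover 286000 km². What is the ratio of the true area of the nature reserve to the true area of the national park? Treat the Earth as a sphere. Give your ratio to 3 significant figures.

Mercator's areal exaggeration is sec²φ; hence true area = (apparent area) · cos²φ.
True area of nature reserve: 180000 × cos²(76.8°) = 180000 × 0.05214 = 9386 km².
True area of national park: 286000 × cos²(34.4°) = 286000 × 0.6808 = 194700 km².
Ratio = 9386 / 194700 ≈ 0.0482.

0.0482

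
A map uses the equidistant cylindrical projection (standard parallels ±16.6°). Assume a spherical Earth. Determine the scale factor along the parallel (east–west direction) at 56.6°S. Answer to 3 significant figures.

1.74

With standard parallel φ₀ = 16.6°, the equirectangular projection gives x = Rλ cos φ₀, y = Rφ, so h = 1 and k = cos 16.6° / cos φ.
k = cos 16.6° / cos 56.6° = 0.9583/0.5505 = 1.741.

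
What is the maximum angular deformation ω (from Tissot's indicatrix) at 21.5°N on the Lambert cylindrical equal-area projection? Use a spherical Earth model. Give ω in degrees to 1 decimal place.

The Lambert cylindrical equal-area projection is the cylindrical equal-area projection with its standard parallel at the equator (φ₀ = 0). Cylindrical equal-area (φ₀ = 0°): h = cos φ / cos 0° along meridians, k = cos 0° / cos φ along parallels; h·k = 1.
At 21.5°: h = 0.9304, k = 1.075; principal scales a = 1.075, b = 0.9304.
sin(ω/2) = (a − b)/(a + b) = 0.1444/2.005 = 0.07200, so ω = 2 arcsin(0.07200) ≈ 8.3°.

8.3°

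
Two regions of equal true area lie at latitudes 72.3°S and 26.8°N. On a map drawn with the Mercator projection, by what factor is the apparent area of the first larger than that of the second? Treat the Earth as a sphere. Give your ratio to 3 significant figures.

8.62

Mercator is conformal with k = sec φ, so areal scale = k² = sec²φ.
At 72.3°: sec²(72.3°) = 1/0.3040² = 10.82.
At 26.8°: sec²(26.8°) = 1/0.8926² = 1.255.
Ratio = 10.82/1.255 = cos²(26.8°)/cos²(72.3°) ≈ 8.62.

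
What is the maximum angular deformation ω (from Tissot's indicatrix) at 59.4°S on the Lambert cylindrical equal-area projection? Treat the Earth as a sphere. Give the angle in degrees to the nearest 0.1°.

The Lambert cylindrical equal-area projection is the cylindrical equal-area projection with its standard parallel at the equator (φ₀ = 0). A cylindrical equal-area projection with standard parallel φ₀ has meridian scale h = cos φ / cos φ₀ and parallel scale k = cos φ₀ / cos φ (so areas are preserved, h·k = 1).
At 59.4°: h = 0.5090, k = 1.964; principal scales a = 1.964, b = 0.5090.
sin(ω/2) = (a − b)/(a + b) = 1.455/2.474 = 0.5884, so ω = 2 arcsin(0.5884) ≈ 72.1°.

72.1°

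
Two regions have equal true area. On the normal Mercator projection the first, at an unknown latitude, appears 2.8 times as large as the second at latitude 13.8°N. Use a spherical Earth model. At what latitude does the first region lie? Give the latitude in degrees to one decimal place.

Mercator areal scale is sec²φ, so apparent-area ratio = sec²φ₁ / sec²φ₂ = cos²φ₂ / cos²φ₁.
cos²φ₂ / cos²φ₁ = 2.8  ⇒  cos φ₁ = cos 13.8° / √2.8 = 0.9711/1.673 = 0.5804.
φ₁ = arccos(0.5804) ≈ 54.5°.

54.5°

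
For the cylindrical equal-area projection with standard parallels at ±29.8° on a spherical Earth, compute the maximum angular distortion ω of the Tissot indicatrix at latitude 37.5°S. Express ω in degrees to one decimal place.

For cylindrical equal-area with standard parallel φ₀, h = cos φ / cos φ₀ and k = cos φ₀ / cos φ, so h·k = 1.
At 37.5°: h = 0.9142, k = 1.094; principal scales a = 1.094, b = 0.9142.
sin(ω/2) = (a − b)/(a + b) = 0.1795/2.008 = 0.08941, so ω = 2 arcsin(0.08941) ≈ 10.3°.

10.3°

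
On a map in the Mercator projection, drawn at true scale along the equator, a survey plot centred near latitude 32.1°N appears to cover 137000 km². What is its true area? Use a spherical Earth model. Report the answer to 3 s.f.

98300 km²

For Mercator, h = k = sec φ (a conformal cylindrical projection has a single point scale, 1/cos φ).
Areal scale = k² = sec²φ = 1/cos²(32.1°) = 1/0.8471² = 1.394.
True area = apparent / (areal scale) = 137000 / 1.394 ≈ 98300 km².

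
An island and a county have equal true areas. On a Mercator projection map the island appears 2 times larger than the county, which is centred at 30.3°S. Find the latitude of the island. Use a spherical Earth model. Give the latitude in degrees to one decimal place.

On Mercator, (apparent₁)/(apparent₂) = sec²φ₁ / sec²φ₂ when true areas are equal.
cos²φ₂ / cos²φ₁ = 2  ⇒  cos φ₁ = cos 30.3° / √2 = 0.8634/1.414 = 0.6105.
φ₁ = arccos(0.6105) ≈ 52.4°.

52.4°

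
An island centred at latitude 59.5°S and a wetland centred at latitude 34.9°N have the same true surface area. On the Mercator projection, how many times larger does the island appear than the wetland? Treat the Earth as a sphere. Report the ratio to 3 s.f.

2.61

Mercator areal scale is sec²φ.
At 59.5°: sec²(59.5°) = 1/0.5075² = 3.882.
At 34.9°: sec²(34.9°) = 1/0.8202² = 1.487.
Ratio = 3.882/1.487 = cos²(34.9°)/cos²(59.5°) ≈ 2.61.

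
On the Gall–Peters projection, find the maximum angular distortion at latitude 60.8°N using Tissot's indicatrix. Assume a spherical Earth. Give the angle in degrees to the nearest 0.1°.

41.6°

The Gall–Peters projection is cylindrical equal-area with φ₀ = 45°. For cylindrical equal-area with standard parallel φ₀, h = cos φ / cos φ₀ and k = cos φ₀ / cos φ, so h·k = 1.
At 60.8°: h = 0.6899, k = 1.449; principal scales a = 1.449, b = 0.6899.
sin(ω/2) = (a − b)/(a + b) = 0.7595/2.139 = 0.3550, so ω = 2 arcsin(0.3550) ≈ 41.6°.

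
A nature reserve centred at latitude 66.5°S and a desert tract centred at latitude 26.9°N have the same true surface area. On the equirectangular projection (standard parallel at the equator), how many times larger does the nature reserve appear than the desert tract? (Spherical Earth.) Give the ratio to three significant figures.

2.24

In the plate carrée (x = Rλ, y = Rφ), meridians are true-scale (h = 1) and parallels are stretched by k = sec φ.
Areal scale at 66.5°: h·k = 1.000 × 2.508 = 2.508.
Areal scale at 26.9°: h·k = 1.000 × 1.121 = 1.121.
Ratio = 2.508/1.121 ≈ 2.24.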